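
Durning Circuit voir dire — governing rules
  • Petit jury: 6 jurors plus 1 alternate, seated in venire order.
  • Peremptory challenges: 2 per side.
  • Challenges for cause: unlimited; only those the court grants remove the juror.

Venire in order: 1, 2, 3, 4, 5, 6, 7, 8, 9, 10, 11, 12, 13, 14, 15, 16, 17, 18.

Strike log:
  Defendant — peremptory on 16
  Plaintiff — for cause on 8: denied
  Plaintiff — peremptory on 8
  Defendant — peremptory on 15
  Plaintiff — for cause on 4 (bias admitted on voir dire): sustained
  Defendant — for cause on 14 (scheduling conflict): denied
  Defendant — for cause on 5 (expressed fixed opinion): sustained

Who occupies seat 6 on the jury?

Removed: #4, #5, #8, #15, #16. (#14 stays — for-cause denied.)
Seating in order: seats 1–6 → #1, #2, #3, #6, #7, #9; alternates → #10.
So seat 6 is #9.

9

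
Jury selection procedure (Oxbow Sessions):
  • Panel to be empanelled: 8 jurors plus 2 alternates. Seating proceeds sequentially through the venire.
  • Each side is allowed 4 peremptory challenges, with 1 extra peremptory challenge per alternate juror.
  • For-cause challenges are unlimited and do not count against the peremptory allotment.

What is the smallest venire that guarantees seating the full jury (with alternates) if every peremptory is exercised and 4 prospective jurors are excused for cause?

26

Seats to fill: 8 + 2 alternates = 10.
Peremptories: 4 + 1×2 = 6 per side × 2 sides = 12.
For-cause removals: 4.
Minimum venire: 10 + 12 + 4 = 26.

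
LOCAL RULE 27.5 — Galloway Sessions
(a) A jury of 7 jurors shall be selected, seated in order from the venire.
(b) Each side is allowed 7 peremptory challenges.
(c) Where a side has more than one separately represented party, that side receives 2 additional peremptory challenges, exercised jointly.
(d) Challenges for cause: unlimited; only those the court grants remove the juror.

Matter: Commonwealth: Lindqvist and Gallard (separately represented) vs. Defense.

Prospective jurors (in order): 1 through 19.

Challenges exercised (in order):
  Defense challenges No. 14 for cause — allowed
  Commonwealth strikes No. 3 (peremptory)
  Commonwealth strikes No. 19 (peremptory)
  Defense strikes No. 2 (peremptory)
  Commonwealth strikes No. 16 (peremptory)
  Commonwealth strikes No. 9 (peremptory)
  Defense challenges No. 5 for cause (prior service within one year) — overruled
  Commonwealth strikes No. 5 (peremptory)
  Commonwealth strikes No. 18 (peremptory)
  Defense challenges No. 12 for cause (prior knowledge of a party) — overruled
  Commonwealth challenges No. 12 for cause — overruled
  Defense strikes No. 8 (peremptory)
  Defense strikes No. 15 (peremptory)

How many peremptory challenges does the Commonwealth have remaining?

Commonwealth allotment: 7 base + 2 multi-party = 9.
Commonwealth peremptories used: #3, #19, #16, #9, #5, #18 — 6 (the for-cause on #12 doesn't count).
Remaining: 9 − 6 = 3.

3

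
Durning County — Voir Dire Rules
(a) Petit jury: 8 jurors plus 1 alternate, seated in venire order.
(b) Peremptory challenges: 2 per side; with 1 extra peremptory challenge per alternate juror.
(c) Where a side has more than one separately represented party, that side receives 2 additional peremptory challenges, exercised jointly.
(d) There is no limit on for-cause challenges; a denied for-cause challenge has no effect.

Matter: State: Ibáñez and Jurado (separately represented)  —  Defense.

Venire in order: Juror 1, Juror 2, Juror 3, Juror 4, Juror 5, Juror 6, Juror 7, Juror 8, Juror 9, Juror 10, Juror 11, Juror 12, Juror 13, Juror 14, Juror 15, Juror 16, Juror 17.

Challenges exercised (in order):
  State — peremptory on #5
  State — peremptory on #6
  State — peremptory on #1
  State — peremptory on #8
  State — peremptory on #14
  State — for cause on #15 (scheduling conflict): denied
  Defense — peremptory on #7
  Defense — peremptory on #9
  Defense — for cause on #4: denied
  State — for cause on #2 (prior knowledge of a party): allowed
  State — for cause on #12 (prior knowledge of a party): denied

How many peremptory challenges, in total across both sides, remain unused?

1

State allotment: 2 base + 1 × 1 alternate + 2 multi-party = 5. Defense allotment: 2 base + 1 × 1 alternate = 3.
State peremptories used: #5, #6, #1, #8, #14 — 5 (for-cause on #15, #2, #12 don't count).
Defense peremptories used: #7, #9 — 2 (the for-cause on #4 doesn't count).
Remaining: (5 − 5) + (3 − 2) = 1.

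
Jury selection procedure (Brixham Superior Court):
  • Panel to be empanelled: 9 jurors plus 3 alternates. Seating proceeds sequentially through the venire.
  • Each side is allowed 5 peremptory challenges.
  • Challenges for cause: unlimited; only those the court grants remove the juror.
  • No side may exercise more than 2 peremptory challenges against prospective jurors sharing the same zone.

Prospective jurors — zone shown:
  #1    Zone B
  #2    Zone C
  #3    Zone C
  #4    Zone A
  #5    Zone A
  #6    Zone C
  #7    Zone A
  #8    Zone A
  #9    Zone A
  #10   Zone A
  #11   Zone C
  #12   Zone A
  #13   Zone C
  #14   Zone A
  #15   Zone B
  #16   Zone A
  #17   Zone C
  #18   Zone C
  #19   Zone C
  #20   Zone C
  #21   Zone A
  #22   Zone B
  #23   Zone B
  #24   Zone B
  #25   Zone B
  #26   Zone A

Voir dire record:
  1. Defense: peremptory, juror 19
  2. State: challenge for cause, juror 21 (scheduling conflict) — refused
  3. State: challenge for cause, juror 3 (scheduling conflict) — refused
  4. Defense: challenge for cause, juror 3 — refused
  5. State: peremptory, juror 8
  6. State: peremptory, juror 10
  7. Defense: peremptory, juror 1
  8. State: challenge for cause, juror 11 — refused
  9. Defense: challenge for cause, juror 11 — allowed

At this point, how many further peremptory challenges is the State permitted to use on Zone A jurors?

0

State peremptories so far: #8, #10 — 2 of 5 used, 3 left overall.
Against Zone A: #8, #10 — 2 used; per-zone cap 2 leaves 0.
Binding limit: min(3, 0) = 0.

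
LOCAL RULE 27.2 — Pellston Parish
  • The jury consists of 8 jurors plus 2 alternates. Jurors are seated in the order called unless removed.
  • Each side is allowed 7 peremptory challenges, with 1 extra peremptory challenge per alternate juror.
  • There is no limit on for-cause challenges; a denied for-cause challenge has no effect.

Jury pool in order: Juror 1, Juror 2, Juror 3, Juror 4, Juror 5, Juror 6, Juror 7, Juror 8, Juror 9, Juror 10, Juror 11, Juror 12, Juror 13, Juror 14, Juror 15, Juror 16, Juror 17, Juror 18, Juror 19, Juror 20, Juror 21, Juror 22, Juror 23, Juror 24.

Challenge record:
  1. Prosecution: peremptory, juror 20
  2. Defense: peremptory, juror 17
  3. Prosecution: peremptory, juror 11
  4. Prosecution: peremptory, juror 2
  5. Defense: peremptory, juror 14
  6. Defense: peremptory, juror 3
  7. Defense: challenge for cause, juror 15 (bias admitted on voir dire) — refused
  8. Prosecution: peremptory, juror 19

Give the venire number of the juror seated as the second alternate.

Removed: #2, #3, #11, #14, #17, #19, #20. (#15 stays — for-cause denied.)
Filling seats in venire order through position 10: #1, #4, #5, #6, #7, #8, #9, #10, #12, #13.
So alternate 2 is #13.

13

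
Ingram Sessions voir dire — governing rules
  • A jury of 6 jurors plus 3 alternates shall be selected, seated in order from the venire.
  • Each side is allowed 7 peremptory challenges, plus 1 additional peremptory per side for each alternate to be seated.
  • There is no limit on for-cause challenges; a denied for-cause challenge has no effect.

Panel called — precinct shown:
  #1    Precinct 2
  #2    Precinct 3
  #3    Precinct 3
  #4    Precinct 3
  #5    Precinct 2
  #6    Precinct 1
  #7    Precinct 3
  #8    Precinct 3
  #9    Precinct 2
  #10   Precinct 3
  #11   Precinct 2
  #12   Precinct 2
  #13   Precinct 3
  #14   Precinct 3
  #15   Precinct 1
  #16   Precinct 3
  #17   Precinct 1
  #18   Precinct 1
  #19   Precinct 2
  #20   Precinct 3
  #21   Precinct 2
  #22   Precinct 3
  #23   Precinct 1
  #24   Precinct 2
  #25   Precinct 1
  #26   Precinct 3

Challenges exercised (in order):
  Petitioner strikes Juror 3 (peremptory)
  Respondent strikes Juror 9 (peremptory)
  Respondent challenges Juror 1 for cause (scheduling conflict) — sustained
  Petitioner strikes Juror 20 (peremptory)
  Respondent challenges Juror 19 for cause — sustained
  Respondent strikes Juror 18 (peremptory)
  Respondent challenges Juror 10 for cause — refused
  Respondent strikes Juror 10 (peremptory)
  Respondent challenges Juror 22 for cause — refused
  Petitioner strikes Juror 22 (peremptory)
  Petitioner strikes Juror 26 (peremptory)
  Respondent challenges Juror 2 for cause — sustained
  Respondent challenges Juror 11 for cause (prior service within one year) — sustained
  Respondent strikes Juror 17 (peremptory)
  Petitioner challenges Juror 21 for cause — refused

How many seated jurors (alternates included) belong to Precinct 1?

2

Removed: #1, #2, #3, #9, #10, #11, #17, #18, #19, #20, #22, #26.
Seated (9 incl. alternates): #4, #5, #6, #7, #8, #12, #13, #14, #15.
Of those, in Precinct 1: #6, #15 → 2.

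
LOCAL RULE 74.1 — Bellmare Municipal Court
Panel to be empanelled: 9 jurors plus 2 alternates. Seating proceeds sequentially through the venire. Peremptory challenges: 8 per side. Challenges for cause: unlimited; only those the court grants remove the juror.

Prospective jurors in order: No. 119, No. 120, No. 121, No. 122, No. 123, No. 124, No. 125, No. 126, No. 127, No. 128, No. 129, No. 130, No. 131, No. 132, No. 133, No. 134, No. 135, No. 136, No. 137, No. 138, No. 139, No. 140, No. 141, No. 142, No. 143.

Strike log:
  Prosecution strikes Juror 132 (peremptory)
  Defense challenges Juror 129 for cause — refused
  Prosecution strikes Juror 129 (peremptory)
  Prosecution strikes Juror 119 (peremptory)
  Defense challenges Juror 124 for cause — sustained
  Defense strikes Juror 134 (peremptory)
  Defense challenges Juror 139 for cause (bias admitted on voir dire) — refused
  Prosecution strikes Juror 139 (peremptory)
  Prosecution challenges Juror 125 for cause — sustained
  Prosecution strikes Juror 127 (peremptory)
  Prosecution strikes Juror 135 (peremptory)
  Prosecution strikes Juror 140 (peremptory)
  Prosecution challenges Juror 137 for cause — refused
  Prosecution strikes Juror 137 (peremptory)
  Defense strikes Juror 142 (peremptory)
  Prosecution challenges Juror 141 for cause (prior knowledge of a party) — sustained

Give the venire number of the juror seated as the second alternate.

Removed: #119, #124, #125, #127, #129, #132, #134, #135, #137, #139, #140, #141, #142.
Seating in order: seats 1–9 → #120, #121, #122, #123, #126, #128, #130, #131, #133; alternates → #136, #138.
So alternate 2 is #138.

138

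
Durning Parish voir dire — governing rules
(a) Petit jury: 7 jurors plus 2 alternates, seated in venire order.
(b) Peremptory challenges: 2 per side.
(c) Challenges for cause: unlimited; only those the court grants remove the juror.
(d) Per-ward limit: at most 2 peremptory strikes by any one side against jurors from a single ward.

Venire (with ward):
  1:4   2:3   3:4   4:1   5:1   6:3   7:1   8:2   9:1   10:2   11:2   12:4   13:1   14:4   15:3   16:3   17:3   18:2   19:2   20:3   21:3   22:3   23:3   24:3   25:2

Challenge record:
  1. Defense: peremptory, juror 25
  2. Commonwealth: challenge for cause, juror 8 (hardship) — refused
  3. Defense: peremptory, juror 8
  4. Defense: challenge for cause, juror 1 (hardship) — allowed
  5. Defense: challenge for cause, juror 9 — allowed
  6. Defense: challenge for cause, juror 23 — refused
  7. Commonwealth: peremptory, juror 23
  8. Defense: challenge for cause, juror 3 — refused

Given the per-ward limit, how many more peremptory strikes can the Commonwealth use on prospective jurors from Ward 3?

1

Commonwealth peremptories so far: #23 — 1 of 2 used, 1 left overall.
Against Ward 3: #23 — 1 used; per-ward cap 2 leaves 1.
Binding limit: min(1, 1) = 1.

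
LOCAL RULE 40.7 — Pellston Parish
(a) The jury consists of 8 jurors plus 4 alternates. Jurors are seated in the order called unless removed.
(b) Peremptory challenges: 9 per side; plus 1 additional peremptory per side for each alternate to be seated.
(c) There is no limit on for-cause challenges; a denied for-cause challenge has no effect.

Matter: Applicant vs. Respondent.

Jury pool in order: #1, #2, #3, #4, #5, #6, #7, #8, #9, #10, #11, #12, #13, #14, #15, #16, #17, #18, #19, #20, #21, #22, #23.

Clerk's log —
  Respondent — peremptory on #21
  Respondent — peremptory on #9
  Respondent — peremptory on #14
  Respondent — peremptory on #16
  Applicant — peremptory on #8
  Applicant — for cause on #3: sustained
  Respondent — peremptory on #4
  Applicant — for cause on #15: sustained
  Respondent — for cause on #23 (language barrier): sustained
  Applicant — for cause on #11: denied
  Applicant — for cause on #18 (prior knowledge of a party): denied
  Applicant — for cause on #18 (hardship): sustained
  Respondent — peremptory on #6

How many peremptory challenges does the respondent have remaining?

7

Respondent allotment: 9 base + 1 × 4 alternates = 13.
Respondent peremptories used: #21, #9, #14, #16, #4, #6 — 6 (the for-cause on #23 doesn't count).
Remaining: 13 − 6 = 7.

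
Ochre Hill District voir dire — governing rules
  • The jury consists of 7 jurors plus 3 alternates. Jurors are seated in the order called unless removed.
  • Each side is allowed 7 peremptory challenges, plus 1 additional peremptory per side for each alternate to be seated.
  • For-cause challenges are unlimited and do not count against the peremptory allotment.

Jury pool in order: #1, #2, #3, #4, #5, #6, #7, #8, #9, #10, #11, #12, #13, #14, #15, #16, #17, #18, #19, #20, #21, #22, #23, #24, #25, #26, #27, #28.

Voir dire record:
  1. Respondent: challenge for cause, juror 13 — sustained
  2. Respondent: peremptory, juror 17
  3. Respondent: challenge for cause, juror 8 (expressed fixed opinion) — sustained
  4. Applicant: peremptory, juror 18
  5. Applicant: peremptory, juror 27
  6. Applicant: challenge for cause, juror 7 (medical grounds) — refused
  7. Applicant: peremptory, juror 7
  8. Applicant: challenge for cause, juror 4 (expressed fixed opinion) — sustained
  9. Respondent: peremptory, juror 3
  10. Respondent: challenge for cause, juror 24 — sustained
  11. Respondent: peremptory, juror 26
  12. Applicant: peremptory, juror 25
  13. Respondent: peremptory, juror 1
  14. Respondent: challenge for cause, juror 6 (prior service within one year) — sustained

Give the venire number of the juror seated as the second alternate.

Removed: #1, #3, #4, #6, #7, #8, #13, #17, #18, #24, #25, #26, #27.
Seating in order: seats 1–7 → #2, #5, #9, #10, #11, #12, #14; alternates → #15, #16, #19.
So alternate 2 is #16.

16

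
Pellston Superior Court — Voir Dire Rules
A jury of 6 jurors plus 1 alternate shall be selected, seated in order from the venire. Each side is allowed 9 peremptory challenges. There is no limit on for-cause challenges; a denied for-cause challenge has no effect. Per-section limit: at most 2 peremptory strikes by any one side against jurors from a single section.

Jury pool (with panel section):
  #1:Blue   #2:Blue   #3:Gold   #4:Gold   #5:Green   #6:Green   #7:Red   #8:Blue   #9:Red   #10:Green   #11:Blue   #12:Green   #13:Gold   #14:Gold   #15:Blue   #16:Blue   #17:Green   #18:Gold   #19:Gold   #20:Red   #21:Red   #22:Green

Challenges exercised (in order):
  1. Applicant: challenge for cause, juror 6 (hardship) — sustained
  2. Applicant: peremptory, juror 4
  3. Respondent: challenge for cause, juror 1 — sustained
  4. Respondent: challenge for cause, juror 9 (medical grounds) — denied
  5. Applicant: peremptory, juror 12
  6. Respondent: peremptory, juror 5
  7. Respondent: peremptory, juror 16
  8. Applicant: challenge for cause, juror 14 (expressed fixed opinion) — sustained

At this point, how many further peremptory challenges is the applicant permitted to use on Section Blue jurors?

2

Applicant peremptories so far: #4, #12 — 2 of 9 used, 7 left overall.
Against Section Blue: none yet — per-section cap 2 leaves 2.
Binding limit: min(7, 2) = 2.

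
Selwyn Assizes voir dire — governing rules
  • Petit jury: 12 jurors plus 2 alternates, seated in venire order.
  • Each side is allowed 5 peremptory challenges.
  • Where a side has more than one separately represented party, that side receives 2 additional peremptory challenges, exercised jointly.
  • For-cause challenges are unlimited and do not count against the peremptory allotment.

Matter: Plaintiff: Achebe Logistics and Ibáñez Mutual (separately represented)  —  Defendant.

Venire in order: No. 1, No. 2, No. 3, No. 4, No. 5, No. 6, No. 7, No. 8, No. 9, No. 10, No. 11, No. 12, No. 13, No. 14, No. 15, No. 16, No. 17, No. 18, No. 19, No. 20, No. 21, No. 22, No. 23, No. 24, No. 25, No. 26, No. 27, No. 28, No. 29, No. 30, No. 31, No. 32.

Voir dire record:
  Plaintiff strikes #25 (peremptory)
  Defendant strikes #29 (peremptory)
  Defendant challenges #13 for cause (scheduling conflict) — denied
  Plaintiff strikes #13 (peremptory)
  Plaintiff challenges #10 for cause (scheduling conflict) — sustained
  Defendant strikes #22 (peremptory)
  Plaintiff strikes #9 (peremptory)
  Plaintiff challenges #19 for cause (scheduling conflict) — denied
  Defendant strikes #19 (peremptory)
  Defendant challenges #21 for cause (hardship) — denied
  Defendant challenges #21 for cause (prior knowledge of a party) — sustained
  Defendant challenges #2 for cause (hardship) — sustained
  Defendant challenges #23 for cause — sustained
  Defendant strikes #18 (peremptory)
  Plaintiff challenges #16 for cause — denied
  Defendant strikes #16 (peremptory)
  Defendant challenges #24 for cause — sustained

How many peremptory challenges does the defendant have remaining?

Defendant allotment: 5.
Defendant peremptories used: #29, #22, #19, #18, #16 — 5 (for-cause on #13, #21, #21, #2, #23, #24 don't count).
Remaining: 5 − 5 = 0.

0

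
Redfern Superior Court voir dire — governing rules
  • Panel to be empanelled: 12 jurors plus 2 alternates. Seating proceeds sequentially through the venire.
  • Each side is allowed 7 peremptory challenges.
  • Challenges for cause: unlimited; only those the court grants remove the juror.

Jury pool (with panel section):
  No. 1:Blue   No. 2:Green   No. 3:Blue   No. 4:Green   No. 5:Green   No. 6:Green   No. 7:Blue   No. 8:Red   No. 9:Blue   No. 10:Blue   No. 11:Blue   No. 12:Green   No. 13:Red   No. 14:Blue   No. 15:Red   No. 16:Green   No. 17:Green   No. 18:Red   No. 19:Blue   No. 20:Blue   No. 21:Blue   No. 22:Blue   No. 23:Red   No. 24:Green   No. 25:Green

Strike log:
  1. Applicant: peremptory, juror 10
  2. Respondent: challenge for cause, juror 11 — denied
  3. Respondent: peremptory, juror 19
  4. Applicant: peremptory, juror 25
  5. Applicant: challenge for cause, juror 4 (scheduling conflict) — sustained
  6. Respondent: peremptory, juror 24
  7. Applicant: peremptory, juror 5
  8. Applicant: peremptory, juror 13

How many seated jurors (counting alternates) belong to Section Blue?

6

Removed: #4, #5, #10, #13, #19, #24, #25.
Seated (14 incl. alternates): #1, #2, #3, #6, #7, #8, #9, #11, #12, #14, #15, #16, #17, #18.
Of those, in Section Blue: #1, #3, #7, #9, #11, #14 → 6.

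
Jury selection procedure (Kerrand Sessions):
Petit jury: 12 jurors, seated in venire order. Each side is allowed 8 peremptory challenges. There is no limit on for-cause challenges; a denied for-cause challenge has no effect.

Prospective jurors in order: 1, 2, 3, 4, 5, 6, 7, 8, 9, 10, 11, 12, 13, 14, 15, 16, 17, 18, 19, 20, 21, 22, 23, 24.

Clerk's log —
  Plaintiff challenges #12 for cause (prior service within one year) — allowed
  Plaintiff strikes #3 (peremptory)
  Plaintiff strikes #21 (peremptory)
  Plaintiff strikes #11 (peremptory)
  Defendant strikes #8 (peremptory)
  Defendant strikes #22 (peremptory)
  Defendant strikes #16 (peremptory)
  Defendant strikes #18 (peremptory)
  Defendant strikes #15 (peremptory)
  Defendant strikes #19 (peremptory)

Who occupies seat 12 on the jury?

20

Removed: #3, #8, #11, #12, #15, #16, #18, #19, #21, #22.
Seating in order: seats 1–12 → #1, #2, #4, #5, #6, #7, #9, #10, #13, #14, #17, #20.
So seat 12 is #20.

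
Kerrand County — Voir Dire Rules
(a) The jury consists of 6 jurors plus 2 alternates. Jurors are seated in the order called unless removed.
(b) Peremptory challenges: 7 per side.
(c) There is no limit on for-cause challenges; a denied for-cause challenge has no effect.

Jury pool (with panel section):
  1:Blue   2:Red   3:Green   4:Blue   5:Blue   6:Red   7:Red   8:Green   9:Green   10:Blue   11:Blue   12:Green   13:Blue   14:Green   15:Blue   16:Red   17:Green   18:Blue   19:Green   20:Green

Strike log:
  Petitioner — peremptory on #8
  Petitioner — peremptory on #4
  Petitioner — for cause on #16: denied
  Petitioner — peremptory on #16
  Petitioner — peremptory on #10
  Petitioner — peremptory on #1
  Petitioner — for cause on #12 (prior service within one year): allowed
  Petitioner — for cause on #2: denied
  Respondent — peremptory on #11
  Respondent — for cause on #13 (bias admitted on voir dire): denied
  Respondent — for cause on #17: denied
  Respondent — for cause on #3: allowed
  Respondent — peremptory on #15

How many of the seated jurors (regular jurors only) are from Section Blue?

Removed: #1, #3, #4, #8, #10, #11, #12, #15, #16.
Seated jurors 1–6: #2, #5, #6, #7, #9, #13 (alternates #14, #17 not counted).
Of those, in Section Blue: #5, #13 → 2.

2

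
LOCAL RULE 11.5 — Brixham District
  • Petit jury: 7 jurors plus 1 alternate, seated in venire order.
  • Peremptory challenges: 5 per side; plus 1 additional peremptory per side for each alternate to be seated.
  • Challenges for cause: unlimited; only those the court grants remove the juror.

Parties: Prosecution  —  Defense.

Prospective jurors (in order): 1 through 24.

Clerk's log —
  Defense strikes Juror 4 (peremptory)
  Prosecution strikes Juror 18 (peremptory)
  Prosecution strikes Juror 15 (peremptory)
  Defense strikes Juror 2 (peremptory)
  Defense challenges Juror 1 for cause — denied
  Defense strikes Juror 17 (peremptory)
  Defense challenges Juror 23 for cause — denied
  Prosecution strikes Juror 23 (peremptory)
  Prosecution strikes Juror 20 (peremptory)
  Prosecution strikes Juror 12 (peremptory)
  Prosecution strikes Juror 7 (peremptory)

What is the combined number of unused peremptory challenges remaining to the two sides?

3

Prosecution allotment: 5 base + 1 × 1 alternate = 6. Defense allotment: 5 base + 1 × 1 alternate = 6.
Prosecution peremptories used: #18, #15, #23, #20, #12, #7 — 6.
Defense peremptories used: #4, #2, #17 — 3 (for-cause on #1, #23 don't count).
Remaining: (6 − 6) + (6 − 3) = 3.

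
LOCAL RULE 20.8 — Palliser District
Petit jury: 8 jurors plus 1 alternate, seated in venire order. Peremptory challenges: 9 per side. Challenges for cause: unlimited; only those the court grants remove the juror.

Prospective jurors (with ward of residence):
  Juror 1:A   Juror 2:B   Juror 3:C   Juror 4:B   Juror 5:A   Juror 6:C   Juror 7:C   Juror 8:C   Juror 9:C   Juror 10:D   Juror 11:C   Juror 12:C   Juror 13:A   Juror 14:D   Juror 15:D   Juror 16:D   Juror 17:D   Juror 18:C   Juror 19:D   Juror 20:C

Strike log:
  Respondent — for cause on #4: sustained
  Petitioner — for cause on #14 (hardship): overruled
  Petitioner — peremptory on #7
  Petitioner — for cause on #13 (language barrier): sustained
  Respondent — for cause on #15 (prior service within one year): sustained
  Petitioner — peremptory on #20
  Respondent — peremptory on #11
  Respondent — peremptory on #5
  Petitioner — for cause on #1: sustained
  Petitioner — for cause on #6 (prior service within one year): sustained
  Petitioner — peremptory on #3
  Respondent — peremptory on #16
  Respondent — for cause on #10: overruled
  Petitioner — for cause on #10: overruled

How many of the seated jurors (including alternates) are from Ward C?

4

Removed: #1, #3, #4, #5, #6, #7, #11, #13, #15, #16, #20.
Seated (9 incl. alternates): #2, #8, #9, #10, #12, #14, #17, #18, #19.
Of those, in Ward C: #8, #9, #12, #18 → 4.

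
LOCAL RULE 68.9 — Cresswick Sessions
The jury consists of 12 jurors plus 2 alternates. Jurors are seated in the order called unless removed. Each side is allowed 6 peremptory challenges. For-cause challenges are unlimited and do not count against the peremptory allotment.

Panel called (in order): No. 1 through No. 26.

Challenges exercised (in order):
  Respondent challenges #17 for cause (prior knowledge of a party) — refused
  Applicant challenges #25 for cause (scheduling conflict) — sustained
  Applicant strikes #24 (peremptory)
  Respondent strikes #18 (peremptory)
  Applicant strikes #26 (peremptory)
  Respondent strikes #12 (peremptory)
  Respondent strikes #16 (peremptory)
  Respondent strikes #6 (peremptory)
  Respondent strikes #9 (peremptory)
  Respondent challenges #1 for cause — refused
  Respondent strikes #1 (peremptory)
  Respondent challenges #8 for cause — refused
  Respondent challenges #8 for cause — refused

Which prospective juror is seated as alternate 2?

Removed: #1, #6, #9, #12, #16, #18, #24, #25, #26. (#8, #17 stay — for-cause denied.)
Seating in order: seats 1–12 → #2, #3, #4, #5, #7, #8, #10, #11, #13, #14, #15, #17; alternates → #19, #20.
So alternate 2 is #20.

20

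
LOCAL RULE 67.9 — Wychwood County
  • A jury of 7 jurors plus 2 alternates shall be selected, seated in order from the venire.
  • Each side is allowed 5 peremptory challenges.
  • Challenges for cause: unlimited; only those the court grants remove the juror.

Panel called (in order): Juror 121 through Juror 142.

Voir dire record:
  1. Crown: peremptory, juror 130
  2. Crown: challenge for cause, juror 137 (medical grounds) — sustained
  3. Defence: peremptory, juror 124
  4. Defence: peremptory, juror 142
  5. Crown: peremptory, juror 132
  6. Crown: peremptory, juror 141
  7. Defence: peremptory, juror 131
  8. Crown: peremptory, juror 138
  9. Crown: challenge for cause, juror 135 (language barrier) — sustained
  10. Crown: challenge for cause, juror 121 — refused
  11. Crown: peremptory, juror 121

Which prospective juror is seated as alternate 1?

Removed: #121, #124, #130, #131, #132, #135, #137, #138, #141, #142.
Filling seats in venire order through position 8: #122, #123, #125, #126, #127, #128, #129, #133.
So alternate 1 is #133.

133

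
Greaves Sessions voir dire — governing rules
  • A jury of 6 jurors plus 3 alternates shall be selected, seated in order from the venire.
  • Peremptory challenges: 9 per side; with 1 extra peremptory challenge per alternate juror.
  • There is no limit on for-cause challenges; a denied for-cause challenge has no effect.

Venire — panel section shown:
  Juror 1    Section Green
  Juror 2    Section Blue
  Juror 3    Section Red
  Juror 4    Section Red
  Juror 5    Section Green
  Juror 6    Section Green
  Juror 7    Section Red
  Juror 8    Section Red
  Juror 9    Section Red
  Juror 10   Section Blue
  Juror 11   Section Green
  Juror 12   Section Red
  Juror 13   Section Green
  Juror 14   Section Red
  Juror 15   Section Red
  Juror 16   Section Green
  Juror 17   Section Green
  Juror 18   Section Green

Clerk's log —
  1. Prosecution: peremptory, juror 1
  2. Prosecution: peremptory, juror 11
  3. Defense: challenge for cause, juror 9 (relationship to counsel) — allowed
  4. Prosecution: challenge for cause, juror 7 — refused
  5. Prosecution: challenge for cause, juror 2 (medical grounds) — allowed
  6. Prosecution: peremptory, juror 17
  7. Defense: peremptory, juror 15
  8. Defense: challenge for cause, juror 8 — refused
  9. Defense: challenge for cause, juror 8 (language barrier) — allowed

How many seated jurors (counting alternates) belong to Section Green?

Removed: #1, #2, #8, #9, #11, #15, #17.
Seated (9 incl. alternates): #3, #4, #5, #6, #7, #10, #12, #13, #14.
Of those, in Section Green: #5, #6, #13 → 3.

3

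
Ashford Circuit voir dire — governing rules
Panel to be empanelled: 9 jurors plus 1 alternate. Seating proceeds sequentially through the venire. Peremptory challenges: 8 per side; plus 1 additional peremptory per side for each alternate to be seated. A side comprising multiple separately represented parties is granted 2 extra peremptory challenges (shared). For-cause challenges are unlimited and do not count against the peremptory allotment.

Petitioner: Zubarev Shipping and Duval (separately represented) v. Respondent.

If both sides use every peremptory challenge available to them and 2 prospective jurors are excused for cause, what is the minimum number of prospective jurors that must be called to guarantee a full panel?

Seats to fill: 9 + 1 alternates = 10.
Peremptories — Petitioner: 8 + 1×1 + 2 = 11; Respondent: 8 + 1×1 = 9; total 20.
For-cause removals: 2.
Minimum venire: 10 + 20 + 2 = 32.

32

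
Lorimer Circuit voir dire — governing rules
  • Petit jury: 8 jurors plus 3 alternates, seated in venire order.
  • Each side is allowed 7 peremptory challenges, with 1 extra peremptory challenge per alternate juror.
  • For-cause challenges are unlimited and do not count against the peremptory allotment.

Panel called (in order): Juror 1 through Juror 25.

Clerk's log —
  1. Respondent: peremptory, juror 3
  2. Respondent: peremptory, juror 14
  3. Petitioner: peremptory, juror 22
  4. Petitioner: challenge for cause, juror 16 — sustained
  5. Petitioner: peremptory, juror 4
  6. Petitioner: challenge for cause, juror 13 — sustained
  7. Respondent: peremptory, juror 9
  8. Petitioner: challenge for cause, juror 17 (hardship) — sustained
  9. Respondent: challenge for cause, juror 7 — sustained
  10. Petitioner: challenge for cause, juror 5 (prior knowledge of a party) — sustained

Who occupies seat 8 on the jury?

Removed: #3, #4, #5, #7, #9, #13, #14, #16, #17, #22.
Seating in order: seats 1–8 → #1, #2, #6, #8, #10, #11, #12, #15; alternates → #18, #19, #20.
So seat 8 is #15.

15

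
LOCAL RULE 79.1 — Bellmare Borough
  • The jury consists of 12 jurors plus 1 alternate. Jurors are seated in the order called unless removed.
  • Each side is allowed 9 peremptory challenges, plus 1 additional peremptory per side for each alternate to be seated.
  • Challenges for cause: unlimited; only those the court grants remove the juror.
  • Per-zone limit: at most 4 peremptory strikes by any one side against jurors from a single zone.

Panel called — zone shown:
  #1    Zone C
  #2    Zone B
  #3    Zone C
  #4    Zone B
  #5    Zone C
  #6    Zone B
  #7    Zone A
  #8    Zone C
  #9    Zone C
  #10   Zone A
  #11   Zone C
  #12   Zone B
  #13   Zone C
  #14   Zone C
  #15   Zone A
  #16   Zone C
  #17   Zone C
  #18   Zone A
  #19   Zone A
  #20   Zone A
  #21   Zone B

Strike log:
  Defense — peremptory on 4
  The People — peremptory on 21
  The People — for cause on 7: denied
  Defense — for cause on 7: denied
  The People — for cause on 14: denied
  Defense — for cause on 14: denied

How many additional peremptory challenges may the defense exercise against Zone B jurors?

Defense peremptories so far: #4 — 1 of 10 used, 9 left overall.
Against Zone B: #4 — 1 used; per-zone cap 4 leaves 3.
Binding limit: min(9, 3) = 3.

3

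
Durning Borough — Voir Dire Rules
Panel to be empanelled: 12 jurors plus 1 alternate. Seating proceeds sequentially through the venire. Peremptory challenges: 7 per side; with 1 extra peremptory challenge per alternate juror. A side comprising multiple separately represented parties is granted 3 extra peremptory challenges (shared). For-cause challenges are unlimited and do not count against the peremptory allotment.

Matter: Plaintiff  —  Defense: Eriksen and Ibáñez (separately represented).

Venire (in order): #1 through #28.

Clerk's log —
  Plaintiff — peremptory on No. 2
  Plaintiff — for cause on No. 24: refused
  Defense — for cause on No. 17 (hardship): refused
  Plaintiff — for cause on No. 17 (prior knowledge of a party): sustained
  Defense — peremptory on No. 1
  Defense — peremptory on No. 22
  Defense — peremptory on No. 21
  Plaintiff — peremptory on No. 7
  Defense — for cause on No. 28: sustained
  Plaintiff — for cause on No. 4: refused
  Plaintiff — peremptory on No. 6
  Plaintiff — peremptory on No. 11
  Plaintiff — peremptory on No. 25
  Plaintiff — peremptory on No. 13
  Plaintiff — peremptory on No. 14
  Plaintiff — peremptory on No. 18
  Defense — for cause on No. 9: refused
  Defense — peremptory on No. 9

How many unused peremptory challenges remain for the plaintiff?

0

Plaintiff allotment: 7 base + 1 × 1 alternate = 8.
Plaintiff peremptories used: #2, #7, #6, #11, #25, #13, #14, #18 — 8 (for-cause on #24, #17, #4 don't count).
Remaining: 8 − 8 = 0.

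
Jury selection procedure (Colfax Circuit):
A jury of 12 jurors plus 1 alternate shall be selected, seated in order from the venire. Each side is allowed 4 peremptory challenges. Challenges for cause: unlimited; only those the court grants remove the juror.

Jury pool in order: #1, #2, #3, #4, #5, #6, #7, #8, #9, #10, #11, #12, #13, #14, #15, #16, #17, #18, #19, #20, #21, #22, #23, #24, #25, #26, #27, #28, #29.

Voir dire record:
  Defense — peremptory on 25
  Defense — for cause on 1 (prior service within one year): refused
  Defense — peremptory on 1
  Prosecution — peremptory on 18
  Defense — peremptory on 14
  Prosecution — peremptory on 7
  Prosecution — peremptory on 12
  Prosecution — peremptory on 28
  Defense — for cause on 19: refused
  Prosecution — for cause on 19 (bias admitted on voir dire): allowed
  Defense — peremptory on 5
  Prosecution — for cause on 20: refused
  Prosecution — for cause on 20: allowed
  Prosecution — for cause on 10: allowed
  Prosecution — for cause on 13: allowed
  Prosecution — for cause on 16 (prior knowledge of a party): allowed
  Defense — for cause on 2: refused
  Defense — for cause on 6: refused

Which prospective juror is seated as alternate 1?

24

Removed: #1, #5, #7, #10, #12, #13, #14, #16, #18, #19, #20, #25, #28. (#2, #6 stay — for-cause denied.)
Seating in order: seats 1–12 → #2, #3, #4, #6, #8, #9, #11, #15, #17, #21, #22, #23; alternates → #24.
So alternate 1 is #24.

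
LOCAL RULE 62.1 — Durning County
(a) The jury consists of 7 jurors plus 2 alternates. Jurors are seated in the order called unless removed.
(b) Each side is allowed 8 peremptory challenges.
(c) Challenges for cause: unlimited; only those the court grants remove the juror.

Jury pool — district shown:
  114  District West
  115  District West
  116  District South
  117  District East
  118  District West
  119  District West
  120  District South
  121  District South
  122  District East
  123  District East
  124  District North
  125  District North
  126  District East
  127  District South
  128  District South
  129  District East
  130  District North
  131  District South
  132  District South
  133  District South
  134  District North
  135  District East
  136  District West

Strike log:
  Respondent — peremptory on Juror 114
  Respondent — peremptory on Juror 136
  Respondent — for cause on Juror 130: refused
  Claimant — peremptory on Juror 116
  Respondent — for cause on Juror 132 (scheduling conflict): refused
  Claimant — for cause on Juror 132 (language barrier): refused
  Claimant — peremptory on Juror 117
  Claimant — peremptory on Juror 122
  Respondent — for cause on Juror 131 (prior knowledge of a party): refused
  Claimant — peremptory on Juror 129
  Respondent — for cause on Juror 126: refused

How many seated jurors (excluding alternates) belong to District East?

Removed: #114, #116, #117, #122, #129, #136.
Seated jurors 1–7: #115, #118, #119, #120, #121, #123, #124 (alternates #125, #126 not counted).
Of those, in District East: #123 → 1.

1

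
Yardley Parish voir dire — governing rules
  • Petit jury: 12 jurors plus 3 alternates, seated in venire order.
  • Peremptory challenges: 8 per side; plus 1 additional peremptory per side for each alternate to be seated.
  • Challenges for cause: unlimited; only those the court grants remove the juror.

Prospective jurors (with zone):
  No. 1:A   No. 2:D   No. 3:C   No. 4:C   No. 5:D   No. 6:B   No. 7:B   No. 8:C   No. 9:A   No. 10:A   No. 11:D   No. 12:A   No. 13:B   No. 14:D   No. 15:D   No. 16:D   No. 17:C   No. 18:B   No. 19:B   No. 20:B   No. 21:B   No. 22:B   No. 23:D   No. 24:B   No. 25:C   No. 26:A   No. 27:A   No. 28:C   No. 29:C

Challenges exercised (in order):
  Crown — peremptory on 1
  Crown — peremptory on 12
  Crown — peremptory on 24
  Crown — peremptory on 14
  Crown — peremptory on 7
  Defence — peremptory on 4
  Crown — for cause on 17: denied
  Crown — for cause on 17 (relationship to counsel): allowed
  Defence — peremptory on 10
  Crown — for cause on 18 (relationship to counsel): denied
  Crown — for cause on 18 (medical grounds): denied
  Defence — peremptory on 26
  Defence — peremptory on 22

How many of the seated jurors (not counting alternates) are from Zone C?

2

Removed: #1, #4, #7, #10, #12, #14, #17, #22, #24, #26.
Seated jurors 1–12: #2, #3, #5, #6, #8, #9, #11, #13, #15, #16, #18, #19 (alternates #20, #21, #23 not counted).
Of those, in Zone C: #3, #8 → 2.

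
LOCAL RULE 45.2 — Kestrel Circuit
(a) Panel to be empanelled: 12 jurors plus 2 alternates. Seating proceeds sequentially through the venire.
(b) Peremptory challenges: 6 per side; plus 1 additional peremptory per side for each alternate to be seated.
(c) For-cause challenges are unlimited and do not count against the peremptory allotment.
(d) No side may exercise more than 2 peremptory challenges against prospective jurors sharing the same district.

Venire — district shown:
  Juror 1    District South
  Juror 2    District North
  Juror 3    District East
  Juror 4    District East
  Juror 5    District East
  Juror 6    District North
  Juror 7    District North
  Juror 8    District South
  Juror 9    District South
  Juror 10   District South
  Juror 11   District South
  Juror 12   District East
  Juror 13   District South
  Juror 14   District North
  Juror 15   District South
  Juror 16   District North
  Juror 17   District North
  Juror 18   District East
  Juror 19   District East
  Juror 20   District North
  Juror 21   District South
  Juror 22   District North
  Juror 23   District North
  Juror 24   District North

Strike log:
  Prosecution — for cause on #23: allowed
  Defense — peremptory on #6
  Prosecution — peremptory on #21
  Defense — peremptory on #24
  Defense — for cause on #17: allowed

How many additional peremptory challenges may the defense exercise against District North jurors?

0

Defense peremptories so far: #6, #24 — 2 of 8 used, 6 left overall.
Against District North: #6, #24 — 2 used; per-district cap 2 leaves 0.
Binding limit: min(6, 0) = 0.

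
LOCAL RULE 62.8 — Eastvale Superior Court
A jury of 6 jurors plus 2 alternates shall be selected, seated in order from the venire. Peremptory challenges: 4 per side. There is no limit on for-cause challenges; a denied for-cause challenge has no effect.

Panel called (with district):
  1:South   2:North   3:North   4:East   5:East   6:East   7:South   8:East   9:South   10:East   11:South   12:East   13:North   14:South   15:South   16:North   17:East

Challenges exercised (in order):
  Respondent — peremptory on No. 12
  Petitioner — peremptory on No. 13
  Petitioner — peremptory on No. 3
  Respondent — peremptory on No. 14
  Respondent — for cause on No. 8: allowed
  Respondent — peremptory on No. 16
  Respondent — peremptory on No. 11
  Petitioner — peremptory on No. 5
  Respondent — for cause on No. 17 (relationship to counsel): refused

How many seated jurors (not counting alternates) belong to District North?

1

Removed: #3, #5, #8, #11, #12, #13, #14, #16.
Seated jurors 1–6: #1, #2, #4, #6, #7, #9 (alternates #10, #15 not counted).
Of those, in District North: #2 → 1.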